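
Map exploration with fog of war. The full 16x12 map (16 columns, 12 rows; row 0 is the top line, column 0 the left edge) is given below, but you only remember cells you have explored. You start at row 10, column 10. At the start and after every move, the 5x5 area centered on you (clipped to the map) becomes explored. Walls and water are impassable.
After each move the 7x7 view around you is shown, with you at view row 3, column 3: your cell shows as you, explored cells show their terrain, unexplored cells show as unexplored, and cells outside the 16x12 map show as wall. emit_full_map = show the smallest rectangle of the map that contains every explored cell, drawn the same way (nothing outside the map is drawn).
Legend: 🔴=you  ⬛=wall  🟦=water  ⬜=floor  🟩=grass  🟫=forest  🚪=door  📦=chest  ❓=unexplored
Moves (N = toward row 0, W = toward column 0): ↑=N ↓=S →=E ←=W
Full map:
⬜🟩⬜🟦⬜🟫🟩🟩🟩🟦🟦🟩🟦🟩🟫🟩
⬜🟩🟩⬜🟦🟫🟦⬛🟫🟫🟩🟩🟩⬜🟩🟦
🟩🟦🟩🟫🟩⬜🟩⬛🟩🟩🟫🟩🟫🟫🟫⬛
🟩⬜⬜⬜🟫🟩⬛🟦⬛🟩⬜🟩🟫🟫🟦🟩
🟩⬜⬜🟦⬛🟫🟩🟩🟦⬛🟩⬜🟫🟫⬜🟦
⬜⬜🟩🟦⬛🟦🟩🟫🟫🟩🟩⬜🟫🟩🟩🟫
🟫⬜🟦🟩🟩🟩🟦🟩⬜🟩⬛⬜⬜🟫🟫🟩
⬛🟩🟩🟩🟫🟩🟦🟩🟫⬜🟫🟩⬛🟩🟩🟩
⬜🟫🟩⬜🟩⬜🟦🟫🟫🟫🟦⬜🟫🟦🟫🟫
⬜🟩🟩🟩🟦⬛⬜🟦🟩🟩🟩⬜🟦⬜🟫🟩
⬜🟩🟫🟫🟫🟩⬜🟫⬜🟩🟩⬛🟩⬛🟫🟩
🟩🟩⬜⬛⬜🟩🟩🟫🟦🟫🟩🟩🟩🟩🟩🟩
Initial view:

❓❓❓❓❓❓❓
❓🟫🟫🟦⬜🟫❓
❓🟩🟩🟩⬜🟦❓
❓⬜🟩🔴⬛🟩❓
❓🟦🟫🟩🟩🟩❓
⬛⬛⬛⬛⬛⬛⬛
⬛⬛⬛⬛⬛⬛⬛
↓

❓🟫🟫🟦⬜🟫❓
❓🟩🟩🟩⬜🟦❓
❓⬜🟩🟩⬛🟩❓
❓🟦🟫🔴🟩🟩❓
⬛⬛⬛⬛⬛⬛⬛
⬛⬛⬛⬛⬛⬛⬛
⬛⬛⬛⬛⬛⬛⬛

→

🟫🟫🟦⬜🟫❓❓
🟩🟩🟩⬜🟦⬜❓
⬜🟩🟩⬛🟩⬛❓
🟦🟫🟩🔴🟩🟩❓
⬛⬛⬛⬛⬛⬛⬛
⬛⬛⬛⬛⬛⬛⬛
⬛⬛⬛⬛⬛⬛⬛

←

❓🟫🟫🟦⬜🟫❓
❓🟩🟩🟩⬜🟦⬜
❓⬜🟩🟩⬛🟩⬛
❓🟦🟫🔴🟩🟩🟩
⬛⬛⬛⬛⬛⬛⬛
⬛⬛⬛⬛⬛⬛⬛
⬛⬛⬛⬛⬛⬛⬛

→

🟫🟫🟦⬜🟫❓❓
🟩🟩🟩⬜🟦⬜❓
⬜🟩🟩⬛🟩⬛❓
🟦🟫🟩🔴🟩🟩❓
⬛⬛⬛⬛⬛⬛⬛
⬛⬛⬛⬛⬛⬛⬛
⬛⬛⬛⬛⬛⬛⬛

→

🟫🟦⬜🟫❓❓❓
🟩🟩⬜🟦⬜🟫❓
🟩🟩⬛🟩⬛🟫❓
🟫🟩🟩🔴🟩🟩❓
⬛⬛⬛⬛⬛⬛⬛
⬛⬛⬛⬛⬛⬛⬛
⬛⬛⬛⬛⬛⬛⬛

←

🟫🟫🟦⬜🟫❓❓
🟩🟩🟩⬜🟦⬜🟫
⬜🟩🟩⬛🟩⬛🟫
🟦🟫🟩🔴🟩🟩🟩
⬛⬛⬛⬛⬛⬛⬛
⬛⬛⬛⬛⬛⬛⬛
⬛⬛⬛⬛⬛⬛⬛

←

❓🟫🟫🟦⬜🟫❓
❓🟩🟩🟩⬜🟦⬜
❓⬜🟩🟩⬛🟩⬛
❓🟦🟫🔴🟩🟩🟩
⬛⬛⬛⬛⬛⬛⬛
⬛⬛⬛⬛⬛⬛⬛
⬛⬛⬛⬛⬛⬛⬛

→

🟫🟫🟦⬜🟫❓❓
🟩🟩🟩⬜🟦⬜🟫
⬜🟩🟩⬛🟩⬛🟫
🟦🟫🟩🔴🟩🟩🟩
⬛⬛⬛⬛⬛⬛⬛
⬛⬛⬛⬛⬛⬛⬛
⬛⬛⬛⬛⬛⬛⬛

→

🟫🟦⬜🟫❓❓❓
🟩🟩⬜🟦⬜🟫❓
🟩🟩⬛🟩⬛🟫❓
🟫🟩🟩🔴🟩🟩❓
⬛⬛⬛⬛⬛⬛⬛
⬛⬛⬛⬛⬛⬛⬛
⬛⬛⬛⬛⬛⬛⬛

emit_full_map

🟫🟫🟦⬜🟫❓❓
🟩🟩🟩⬜🟦⬜🟫
⬜🟩🟩⬛🟩⬛🟫
🟦🟫🟩🟩🔴🟩🟩

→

🟦⬜🟫❓❓❓⬛
🟩⬜🟦⬜🟫🟩⬛
🟩⬛🟩⬛🟫🟩⬛
🟩🟩🟩🔴🟩🟩⬛
⬛⬛⬛⬛⬛⬛⬛
⬛⬛⬛⬛⬛⬛⬛
⬛⬛⬛⬛⬛⬛⬛

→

⬜🟫❓❓❓⬛⬛
⬜🟦⬜🟫🟩⬛⬛
⬛🟩⬛🟫🟩⬛⬛
🟩🟩🟩🔴🟩⬛⬛
⬛⬛⬛⬛⬛⬛⬛
⬛⬛⬛⬛⬛⬛⬛
⬛⬛⬛⬛⬛⬛⬛

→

🟫❓❓❓⬛⬛⬛
🟦⬜🟫🟩⬛⬛⬛
🟩⬛🟫🟩⬛⬛⬛
🟩🟩🟩🔴⬛⬛⬛
⬛⬛⬛⬛⬛⬛⬛
⬛⬛⬛⬛⬛⬛⬛
⬛⬛⬛⬛⬛⬛⬛

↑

❓❓❓❓⬛⬛⬛
🟫🟦🟫🟫⬛⬛⬛
🟦⬜🟫🟩⬛⬛⬛
🟩⬛🟫🔴⬛⬛⬛
🟩🟩🟩🟩⬛⬛⬛
⬛⬛⬛⬛⬛⬛⬛
⬛⬛⬛⬛⬛⬛⬛

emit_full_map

🟫🟫🟦⬜🟫🟦🟫🟫
🟩🟩🟩⬜🟦⬜🟫🟩
⬜🟩🟩⬛🟩⬛🟫🔴
🟦🟫🟩🟩🟩🟩🟩🟩


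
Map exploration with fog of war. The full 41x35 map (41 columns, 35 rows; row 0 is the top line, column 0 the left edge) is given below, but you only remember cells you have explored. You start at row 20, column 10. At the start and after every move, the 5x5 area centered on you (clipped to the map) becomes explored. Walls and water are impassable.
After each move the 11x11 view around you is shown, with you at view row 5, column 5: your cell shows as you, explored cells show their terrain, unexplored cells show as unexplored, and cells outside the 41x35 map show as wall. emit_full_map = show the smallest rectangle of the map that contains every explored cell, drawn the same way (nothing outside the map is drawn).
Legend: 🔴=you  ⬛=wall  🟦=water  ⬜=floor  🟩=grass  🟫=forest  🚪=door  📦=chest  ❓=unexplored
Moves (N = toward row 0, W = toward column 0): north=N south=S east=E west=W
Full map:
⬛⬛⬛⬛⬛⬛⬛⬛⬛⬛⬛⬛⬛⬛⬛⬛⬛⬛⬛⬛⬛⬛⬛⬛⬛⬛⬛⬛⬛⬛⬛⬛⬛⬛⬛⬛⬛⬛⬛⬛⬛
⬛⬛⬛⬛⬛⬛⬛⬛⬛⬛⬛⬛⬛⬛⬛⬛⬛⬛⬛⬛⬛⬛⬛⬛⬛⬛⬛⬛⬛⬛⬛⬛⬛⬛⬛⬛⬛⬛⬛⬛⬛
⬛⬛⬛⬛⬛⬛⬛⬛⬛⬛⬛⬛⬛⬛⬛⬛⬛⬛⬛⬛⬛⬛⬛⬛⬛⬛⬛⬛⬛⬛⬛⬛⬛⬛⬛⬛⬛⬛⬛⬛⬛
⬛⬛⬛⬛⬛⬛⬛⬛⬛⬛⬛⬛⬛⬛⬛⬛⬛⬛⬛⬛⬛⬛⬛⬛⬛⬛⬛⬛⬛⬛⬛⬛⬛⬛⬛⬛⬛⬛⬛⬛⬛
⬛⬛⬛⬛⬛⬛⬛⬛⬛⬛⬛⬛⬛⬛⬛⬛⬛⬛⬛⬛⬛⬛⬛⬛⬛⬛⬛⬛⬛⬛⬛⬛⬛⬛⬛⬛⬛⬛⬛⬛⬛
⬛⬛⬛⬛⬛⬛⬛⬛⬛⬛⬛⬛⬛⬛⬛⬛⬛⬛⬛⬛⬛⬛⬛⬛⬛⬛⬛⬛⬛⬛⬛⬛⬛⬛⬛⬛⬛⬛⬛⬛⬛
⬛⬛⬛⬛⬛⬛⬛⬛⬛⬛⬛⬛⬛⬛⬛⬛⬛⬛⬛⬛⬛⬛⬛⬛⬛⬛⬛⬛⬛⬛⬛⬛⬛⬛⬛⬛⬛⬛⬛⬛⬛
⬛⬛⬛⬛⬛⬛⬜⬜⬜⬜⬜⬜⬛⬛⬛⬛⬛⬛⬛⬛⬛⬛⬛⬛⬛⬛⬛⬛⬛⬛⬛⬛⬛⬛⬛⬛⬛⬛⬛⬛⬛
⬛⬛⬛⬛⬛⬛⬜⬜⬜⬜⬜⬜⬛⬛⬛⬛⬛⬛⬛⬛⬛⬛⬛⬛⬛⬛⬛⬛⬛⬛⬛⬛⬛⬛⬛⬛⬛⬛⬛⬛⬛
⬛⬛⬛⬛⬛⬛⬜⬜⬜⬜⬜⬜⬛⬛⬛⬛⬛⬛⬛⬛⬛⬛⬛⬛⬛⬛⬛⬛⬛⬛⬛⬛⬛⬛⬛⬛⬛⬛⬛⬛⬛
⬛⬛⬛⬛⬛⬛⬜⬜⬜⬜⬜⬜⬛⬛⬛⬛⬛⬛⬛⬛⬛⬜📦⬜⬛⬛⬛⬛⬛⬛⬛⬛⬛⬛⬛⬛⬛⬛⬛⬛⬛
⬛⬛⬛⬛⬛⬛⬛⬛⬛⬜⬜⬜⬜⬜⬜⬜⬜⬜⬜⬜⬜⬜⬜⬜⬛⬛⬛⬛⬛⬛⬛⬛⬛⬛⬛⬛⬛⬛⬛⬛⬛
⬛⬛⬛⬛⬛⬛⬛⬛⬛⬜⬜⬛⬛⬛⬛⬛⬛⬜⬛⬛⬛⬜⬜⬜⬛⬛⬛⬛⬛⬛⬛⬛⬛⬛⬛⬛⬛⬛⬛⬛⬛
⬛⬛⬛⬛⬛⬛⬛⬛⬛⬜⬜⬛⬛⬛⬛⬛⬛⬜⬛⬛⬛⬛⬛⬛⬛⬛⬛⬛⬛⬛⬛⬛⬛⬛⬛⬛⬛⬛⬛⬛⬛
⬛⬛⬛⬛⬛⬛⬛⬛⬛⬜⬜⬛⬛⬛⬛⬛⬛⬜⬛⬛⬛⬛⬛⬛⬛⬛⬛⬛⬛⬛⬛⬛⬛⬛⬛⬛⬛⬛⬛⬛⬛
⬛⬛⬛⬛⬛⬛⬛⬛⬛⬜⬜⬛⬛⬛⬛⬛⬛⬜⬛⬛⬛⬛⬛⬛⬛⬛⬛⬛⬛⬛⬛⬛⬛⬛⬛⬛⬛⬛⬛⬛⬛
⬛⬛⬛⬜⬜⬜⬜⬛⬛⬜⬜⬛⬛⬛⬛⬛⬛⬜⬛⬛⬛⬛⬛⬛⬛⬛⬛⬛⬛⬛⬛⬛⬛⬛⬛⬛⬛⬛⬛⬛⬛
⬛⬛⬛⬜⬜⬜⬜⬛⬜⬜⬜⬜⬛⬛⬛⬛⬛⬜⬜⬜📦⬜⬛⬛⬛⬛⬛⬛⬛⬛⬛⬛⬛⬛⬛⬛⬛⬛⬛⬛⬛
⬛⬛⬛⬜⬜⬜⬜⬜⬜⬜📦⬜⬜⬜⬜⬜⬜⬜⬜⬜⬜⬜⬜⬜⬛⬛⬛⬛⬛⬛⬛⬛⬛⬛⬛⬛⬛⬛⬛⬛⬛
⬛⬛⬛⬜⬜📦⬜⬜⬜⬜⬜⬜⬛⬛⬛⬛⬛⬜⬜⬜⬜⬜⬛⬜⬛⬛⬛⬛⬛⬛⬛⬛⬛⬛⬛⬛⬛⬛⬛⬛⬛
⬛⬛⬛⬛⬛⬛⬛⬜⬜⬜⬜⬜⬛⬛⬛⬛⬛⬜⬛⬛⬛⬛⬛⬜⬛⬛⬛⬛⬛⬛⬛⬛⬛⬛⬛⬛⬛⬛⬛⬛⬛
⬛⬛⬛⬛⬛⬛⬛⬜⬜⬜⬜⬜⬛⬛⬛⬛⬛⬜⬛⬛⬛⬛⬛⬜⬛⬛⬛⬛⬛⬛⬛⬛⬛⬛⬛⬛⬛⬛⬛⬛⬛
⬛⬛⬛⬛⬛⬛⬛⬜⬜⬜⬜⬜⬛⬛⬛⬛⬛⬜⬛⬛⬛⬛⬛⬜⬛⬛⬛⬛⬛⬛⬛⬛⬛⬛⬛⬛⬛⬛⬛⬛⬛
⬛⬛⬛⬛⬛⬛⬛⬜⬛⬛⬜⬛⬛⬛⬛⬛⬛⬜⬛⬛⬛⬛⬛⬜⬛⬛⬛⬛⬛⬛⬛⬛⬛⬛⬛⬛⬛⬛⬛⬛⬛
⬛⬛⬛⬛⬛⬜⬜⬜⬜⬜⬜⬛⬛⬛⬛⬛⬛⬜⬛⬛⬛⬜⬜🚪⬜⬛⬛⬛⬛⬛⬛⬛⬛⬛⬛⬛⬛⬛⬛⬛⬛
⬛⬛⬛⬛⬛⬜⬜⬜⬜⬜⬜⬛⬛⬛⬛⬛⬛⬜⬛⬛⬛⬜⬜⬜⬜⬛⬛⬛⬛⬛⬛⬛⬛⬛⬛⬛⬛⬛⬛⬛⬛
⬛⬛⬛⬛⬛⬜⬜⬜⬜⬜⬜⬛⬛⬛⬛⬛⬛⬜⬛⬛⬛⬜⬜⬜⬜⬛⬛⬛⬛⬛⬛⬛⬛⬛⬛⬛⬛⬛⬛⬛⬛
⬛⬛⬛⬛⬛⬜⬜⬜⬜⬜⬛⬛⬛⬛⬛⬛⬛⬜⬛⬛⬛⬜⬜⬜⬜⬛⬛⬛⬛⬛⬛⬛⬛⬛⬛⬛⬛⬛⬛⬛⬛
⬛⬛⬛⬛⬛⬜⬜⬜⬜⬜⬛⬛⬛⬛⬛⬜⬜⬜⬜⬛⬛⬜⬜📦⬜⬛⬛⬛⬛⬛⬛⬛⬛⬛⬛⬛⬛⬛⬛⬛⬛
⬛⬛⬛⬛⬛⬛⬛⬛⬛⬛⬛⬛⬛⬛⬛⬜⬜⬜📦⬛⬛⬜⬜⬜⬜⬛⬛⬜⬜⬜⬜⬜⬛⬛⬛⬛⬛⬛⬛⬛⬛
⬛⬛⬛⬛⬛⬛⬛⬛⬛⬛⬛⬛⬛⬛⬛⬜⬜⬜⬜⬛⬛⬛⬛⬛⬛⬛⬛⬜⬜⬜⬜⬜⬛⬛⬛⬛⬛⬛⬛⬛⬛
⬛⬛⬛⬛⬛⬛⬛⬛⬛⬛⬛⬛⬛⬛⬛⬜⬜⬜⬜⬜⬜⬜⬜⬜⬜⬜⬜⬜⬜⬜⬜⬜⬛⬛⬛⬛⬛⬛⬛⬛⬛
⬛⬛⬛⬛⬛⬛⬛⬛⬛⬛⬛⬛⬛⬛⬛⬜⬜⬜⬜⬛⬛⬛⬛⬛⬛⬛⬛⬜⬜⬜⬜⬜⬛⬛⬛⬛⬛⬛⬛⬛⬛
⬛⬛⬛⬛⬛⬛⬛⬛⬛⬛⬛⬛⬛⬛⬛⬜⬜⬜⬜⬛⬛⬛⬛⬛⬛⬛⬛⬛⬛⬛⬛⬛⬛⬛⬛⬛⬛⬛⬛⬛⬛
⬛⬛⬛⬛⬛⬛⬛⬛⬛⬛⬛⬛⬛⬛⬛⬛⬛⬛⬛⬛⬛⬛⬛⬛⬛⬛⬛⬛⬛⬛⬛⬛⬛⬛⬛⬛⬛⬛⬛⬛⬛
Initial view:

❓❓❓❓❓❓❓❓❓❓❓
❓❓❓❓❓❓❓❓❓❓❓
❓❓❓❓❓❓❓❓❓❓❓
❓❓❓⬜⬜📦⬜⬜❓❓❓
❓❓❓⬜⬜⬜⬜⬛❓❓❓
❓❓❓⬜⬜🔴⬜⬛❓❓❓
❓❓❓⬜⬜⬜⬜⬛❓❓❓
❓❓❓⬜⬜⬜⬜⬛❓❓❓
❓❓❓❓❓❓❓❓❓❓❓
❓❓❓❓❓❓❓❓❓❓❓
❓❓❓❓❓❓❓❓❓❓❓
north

❓❓❓❓❓❓❓❓❓❓❓
❓❓❓❓❓❓❓❓❓❓❓
❓❓❓❓❓❓❓❓❓❓❓
❓❓❓⬜⬜⬜⬜⬛❓❓❓
❓❓❓⬜⬜📦⬜⬜❓❓❓
❓❓❓⬜⬜🔴⬜⬛❓❓❓
❓❓❓⬜⬜⬜⬜⬛❓❓❓
❓❓❓⬜⬜⬜⬜⬛❓❓❓
❓❓❓⬜⬜⬜⬜⬛❓❓❓
❓❓❓❓❓❓❓❓❓❓❓
❓❓❓❓❓❓❓❓❓❓❓

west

❓❓❓❓❓❓❓❓❓❓❓
❓❓❓❓❓❓❓❓❓❓❓
❓❓❓❓❓❓❓❓❓❓❓
❓❓❓⬛⬜⬜⬜⬜⬛❓❓
❓❓❓⬜⬜⬜📦⬜⬜❓❓
❓❓❓⬜⬜🔴⬜⬜⬛❓❓
❓❓❓⬜⬜⬜⬜⬜⬛❓❓
❓❓❓⬜⬜⬜⬜⬜⬛❓❓
❓❓❓❓⬜⬜⬜⬜⬛❓❓
❓❓❓❓❓❓❓❓❓❓❓
❓❓❓❓❓❓❓❓❓❓❓

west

❓❓❓❓❓❓❓❓❓❓❓
❓❓❓❓❓❓❓❓❓❓❓
❓❓❓❓❓❓❓❓❓❓❓
❓❓❓⬜⬛⬜⬜⬜⬜⬛❓
❓❓❓⬜⬜⬜⬜📦⬜⬜❓
❓❓❓⬜⬜🔴⬜⬜⬜⬛❓
❓❓❓⬛⬜⬜⬜⬜⬜⬛❓
❓❓❓⬛⬜⬜⬜⬜⬜⬛❓
❓❓❓❓❓⬜⬜⬜⬜⬛❓
❓❓❓❓❓❓❓❓❓❓❓
❓❓❓❓❓❓❓❓❓❓❓

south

❓❓❓❓❓❓❓❓❓❓❓
❓❓❓❓❓❓❓❓❓❓❓
❓❓❓⬜⬛⬜⬜⬜⬜⬛❓
❓❓❓⬜⬜⬜⬜📦⬜⬜❓
❓❓❓⬜⬜⬜⬜⬜⬜⬛❓
❓❓❓⬛⬜🔴⬜⬜⬜⬛❓
❓❓❓⬛⬜⬜⬜⬜⬜⬛❓
❓❓❓⬛⬜⬜⬜⬜⬜⬛❓
❓❓❓❓❓❓❓❓❓❓❓
❓❓❓❓❓❓❓❓❓❓❓
❓❓❓❓❓❓❓❓❓❓❓

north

❓❓❓❓❓❓❓❓❓❓❓
❓❓❓❓❓❓❓❓❓❓❓
❓❓❓❓❓❓❓❓❓❓❓
❓❓❓⬜⬛⬜⬜⬜⬜⬛❓
❓❓❓⬜⬜⬜⬜📦⬜⬜❓
❓❓❓⬜⬜🔴⬜⬜⬜⬛❓
❓❓❓⬛⬜⬜⬜⬜⬜⬛❓
❓❓❓⬛⬜⬜⬜⬜⬜⬛❓
❓❓❓⬛⬜⬜⬜⬜⬜⬛❓
❓❓❓❓❓❓❓❓❓❓❓
❓❓❓❓❓❓❓❓❓❓❓

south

❓❓❓❓❓❓❓❓❓❓❓
❓❓❓❓❓❓❓❓❓❓❓
❓❓❓⬜⬛⬜⬜⬜⬜⬛❓
❓❓❓⬜⬜⬜⬜📦⬜⬜❓
❓❓❓⬜⬜⬜⬜⬜⬜⬛❓
❓❓❓⬛⬜🔴⬜⬜⬜⬛❓
❓❓❓⬛⬜⬜⬜⬜⬜⬛❓
❓❓❓⬛⬜⬜⬜⬜⬜⬛❓
❓❓❓❓❓❓❓❓❓❓❓
❓❓❓❓❓❓❓❓❓❓❓
❓❓❓❓❓❓❓❓❓❓❓

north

❓❓❓❓❓❓❓❓❓❓❓
❓❓❓❓❓❓❓❓❓❓❓
❓❓❓❓❓❓❓❓❓❓❓
❓❓❓⬜⬛⬜⬜⬜⬜⬛❓
❓❓❓⬜⬜⬜⬜📦⬜⬜❓
❓❓❓⬜⬜🔴⬜⬜⬜⬛❓
❓❓❓⬛⬜⬜⬜⬜⬜⬛❓
❓❓❓⬛⬜⬜⬜⬜⬜⬛❓
❓❓❓⬛⬜⬜⬜⬜⬜⬛❓
❓❓❓❓❓❓❓❓❓❓❓
❓❓❓❓❓❓❓❓❓❓❓

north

❓❓❓❓❓❓❓❓❓❓❓
❓❓❓❓❓❓❓❓❓❓❓
❓❓❓❓❓❓❓❓❓❓❓
❓❓❓⬜⬛⬛⬜⬜❓❓❓
❓❓❓⬜⬛⬜⬜⬜⬜⬛❓
❓❓❓⬜⬜🔴⬜📦⬜⬜❓
❓❓❓⬜⬜⬜⬜⬜⬜⬛❓
❓❓❓⬛⬜⬜⬜⬜⬜⬛❓
❓❓❓⬛⬜⬜⬜⬜⬜⬛❓
❓❓❓⬛⬜⬜⬜⬜⬜⬛❓
❓❓❓❓❓❓❓❓❓❓❓

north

❓❓❓❓❓❓❓❓❓❓❓
❓❓❓❓❓❓❓❓❓❓❓
❓❓❓❓❓❓❓❓❓❓❓
❓❓❓⬛⬛⬛⬜⬜❓❓❓
❓❓❓⬜⬛⬛⬜⬜❓❓❓
❓❓❓⬜⬛🔴⬜⬜⬜⬛❓
❓❓❓⬜⬜⬜⬜📦⬜⬜❓
❓❓❓⬜⬜⬜⬜⬜⬜⬛❓
❓❓❓⬛⬜⬜⬜⬜⬜⬛❓
❓❓❓⬛⬜⬜⬜⬜⬜⬛❓
❓❓❓⬛⬜⬜⬜⬜⬜⬛❓

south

❓❓❓❓❓❓❓❓❓❓❓
❓❓❓❓❓❓❓❓❓❓❓
❓❓❓⬛⬛⬛⬜⬜❓❓❓
❓❓❓⬜⬛⬛⬜⬜❓❓❓
❓❓❓⬜⬛⬜⬜⬜⬜⬛❓
❓❓❓⬜⬜🔴⬜📦⬜⬜❓
❓❓❓⬜⬜⬜⬜⬜⬜⬛❓
❓❓❓⬛⬜⬜⬜⬜⬜⬛❓
❓❓❓⬛⬜⬜⬜⬜⬜⬛❓
❓❓❓⬛⬜⬜⬜⬜⬜⬛❓
❓❓❓❓❓❓❓❓❓❓❓

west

❓❓❓❓❓❓❓❓❓❓❓
❓❓❓❓❓❓❓❓❓❓❓
❓❓❓❓⬛⬛⬛⬜⬜❓❓
❓❓❓⬜⬜⬛⬛⬜⬜❓❓
❓❓❓⬜⬜⬛⬜⬜⬜⬜⬛
❓❓❓⬜⬜🔴⬜⬜📦⬜⬜
❓❓❓📦⬜⬜⬜⬜⬜⬜⬛
❓❓❓⬛⬛⬜⬜⬜⬜⬜⬛
❓❓❓❓⬛⬜⬜⬜⬜⬜⬛
❓❓❓❓⬛⬜⬜⬜⬜⬜⬛
❓❓❓❓❓❓❓❓❓❓❓

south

❓❓❓❓❓❓❓❓❓❓❓
❓❓❓❓⬛⬛⬛⬜⬜❓❓
❓❓❓⬜⬜⬛⬛⬜⬜❓❓
❓❓❓⬜⬜⬛⬜⬜⬜⬜⬛
❓❓❓⬜⬜⬜⬜⬜📦⬜⬜
❓❓❓📦⬜🔴⬜⬜⬜⬜⬛
❓❓❓⬛⬛⬜⬜⬜⬜⬜⬛
❓❓❓⬛⬛⬜⬜⬜⬜⬜⬛
❓❓❓❓⬛⬜⬜⬜⬜⬜⬛
❓❓❓❓❓❓❓❓❓❓❓
❓❓❓❓❓❓❓❓❓❓❓

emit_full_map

❓⬛⬛⬛⬜⬜❓❓
⬜⬜⬛⬛⬜⬜❓❓
⬜⬜⬛⬜⬜⬜⬜⬛
⬜⬜⬜⬜⬜📦⬜⬜
📦⬜🔴⬜⬜⬜⬜⬛
⬛⬛⬜⬜⬜⬜⬜⬛
⬛⬛⬜⬜⬜⬜⬜⬛
❓⬛⬜⬜⬜⬜⬜⬛

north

❓❓❓❓❓❓❓❓❓❓❓
❓❓❓❓❓❓❓❓❓❓❓
❓❓❓❓⬛⬛⬛⬜⬜❓❓
❓❓❓⬜⬜⬛⬛⬜⬜❓❓
❓❓❓⬜⬜⬛⬜⬜⬜⬜⬛
❓❓❓⬜⬜🔴⬜⬜📦⬜⬜
❓❓❓📦⬜⬜⬜⬜⬜⬜⬛
❓❓❓⬛⬛⬜⬜⬜⬜⬜⬛
❓❓❓⬛⬛⬜⬜⬜⬜⬜⬛
❓❓❓❓⬛⬜⬜⬜⬜⬜⬛
❓❓❓❓❓❓❓❓❓❓❓

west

❓❓❓❓❓❓❓❓❓❓❓
❓❓❓❓❓❓❓❓❓❓❓
❓❓❓❓❓⬛⬛⬛⬜⬜❓
❓❓❓⬜⬜⬜⬛⬛⬜⬜❓
❓❓❓⬜⬜⬜⬛⬜⬜⬜⬜
❓❓❓⬜⬜🔴⬜⬜⬜📦⬜
❓❓❓⬜📦⬜⬜⬜⬜⬜⬜
❓❓❓⬛⬛⬛⬜⬜⬜⬜⬜
❓❓❓❓⬛⬛⬜⬜⬜⬜⬜
❓❓❓❓❓⬛⬜⬜⬜⬜⬜
❓❓❓❓❓❓❓❓❓❓❓

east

❓❓❓❓❓❓❓❓❓❓❓
❓❓❓❓❓❓❓❓❓❓❓
❓❓❓❓⬛⬛⬛⬜⬜❓❓
❓❓⬜⬜⬜⬛⬛⬜⬜❓❓
❓❓⬜⬜⬜⬛⬜⬜⬜⬜⬛
❓❓⬜⬜⬜🔴⬜⬜📦⬜⬜
❓❓⬜📦⬜⬜⬜⬜⬜⬜⬛
❓❓⬛⬛⬛⬜⬜⬜⬜⬜⬛
❓❓❓⬛⬛⬜⬜⬜⬜⬜⬛
❓❓❓❓⬛⬜⬜⬜⬜⬜⬛
❓❓❓❓❓❓❓❓❓❓❓

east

❓❓❓❓❓❓❓❓❓❓❓
❓❓❓❓❓❓❓❓❓❓❓
❓❓❓⬛⬛⬛⬜⬜❓❓❓
❓⬜⬜⬜⬛⬛⬜⬜❓❓❓
❓⬜⬜⬜⬛⬜⬜⬜⬜⬛❓
❓⬜⬜⬜⬜🔴⬜📦⬜⬜❓
❓⬜📦⬜⬜⬜⬜⬜⬜⬛❓
❓⬛⬛⬛⬜⬜⬜⬜⬜⬛❓
❓❓⬛⬛⬜⬜⬜⬜⬜⬛❓
❓❓❓⬛⬜⬜⬜⬜⬜⬛❓
❓❓❓❓❓❓❓❓❓❓❓

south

❓❓❓❓❓❓❓❓❓❓❓
❓❓❓⬛⬛⬛⬜⬜❓❓❓
❓⬜⬜⬜⬛⬛⬜⬜❓❓❓
❓⬜⬜⬜⬛⬜⬜⬜⬜⬛❓
❓⬜⬜⬜⬜⬜⬜📦⬜⬜❓
❓⬜📦⬜⬜🔴⬜⬜⬜⬛❓
❓⬛⬛⬛⬜⬜⬜⬜⬜⬛❓
❓❓⬛⬛⬜⬜⬜⬜⬜⬛❓
❓❓❓⬛⬜⬜⬜⬜⬜⬛❓
❓❓❓❓❓❓❓❓❓❓❓
❓❓❓❓❓❓❓❓❓❓❓

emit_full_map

❓❓⬛⬛⬛⬜⬜❓❓
⬜⬜⬜⬛⬛⬜⬜❓❓
⬜⬜⬜⬛⬜⬜⬜⬜⬛
⬜⬜⬜⬜⬜⬜📦⬜⬜
⬜📦⬜⬜🔴⬜⬜⬜⬛
⬛⬛⬛⬜⬜⬜⬜⬜⬛
❓⬛⬛⬜⬜⬜⬜⬜⬛
❓❓⬛⬜⬜⬜⬜⬜⬛

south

❓❓❓⬛⬛⬛⬜⬜❓❓❓
❓⬜⬜⬜⬛⬛⬜⬜❓❓❓
❓⬜⬜⬜⬛⬜⬜⬜⬜⬛❓
❓⬜⬜⬜⬜⬜⬜📦⬜⬜❓
❓⬜📦⬜⬜⬜⬜⬜⬜⬛❓
❓⬛⬛⬛⬜🔴⬜⬜⬜⬛❓
❓❓⬛⬛⬜⬜⬜⬜⬜⬛❓
❓❓❓⬛⬜⬜⬜⬜⬜⬛❓
❓❓❓❓❓❓❓❓❓❓❓
❓❓❓❓❓❓❓❓❓❓❓
❓❓❓❓❓❓❓❓❓❓❓

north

❓❓❓❓❓❓❓❓❓❓❓
❓❓❓⬛⬛⬛⬜⬜❓❓❓
❓⬜⬜⬜⬛⬛⬜⬜❓❓❓
❓⬜⬜⬜⬛⬜⬜⬜⬜⬛❓
❓⬜⬜⬜⬜⬜⬜📦⬜⬜❓
❓⬜📦⬜⬜🔴⬜⬜⬜⬛❓
❓⬛⬛⬛⬜⬜⬜⬜⬜⬛❓
❓❓⬛⬛⬜⬜⬜⬜⬜⬛❓
❓❓❓⬛⬜⬜⬜⬜⬜⬛❓
❓❓❓❓❓❓❓❓❓❓❓
❓❓❓❓❓❓❓❓❓❓❓

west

❓❓❓❓❓❓❓❓❓❓❓
❓❓❓❓⬛⬛⬛⬜⬜❓❓
❓❓⬜⬜⬜⬛⬛⬜⬜❓❓
❓❓⬜⬜⬜⬛⬜⬜⬜⬜⬛
❓❓⬜⬜⬜⬜⬜⬜📦⬜⬜
❓❓⬜📦⬜🔴⬜⬜⬜⬜⬛
❓❓⬛⬛⬛⬜⬜⬜⬜⬜⬛
❓❓❓⬛⬛⬜⬜⬜⬜⬜⬛
❓❓❓❓⬛⬜⬜⬜⬜⬜⬛
❓❓❓❓❓❓❓❓❓❓❓
❓❓❓❓❓❓❓❓❓❓❓

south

❓❓❓❓⬛⬛⬛⬜⬜❓❓
❓❓⬜⬜⬜⬛⬛⬜⬜❓❓
❓❓⬜⬜⬜⬛⬜⬜⬜⬜⬛
❓❓⬜⬜⬜⬜⬜⬜📦⬜⬜
❓❓⬜📦⬜⬜⬜⬜⬜⬜⬛
❓❓⬛⬛⬛🔴⬜⬜⬜⬜⬛
❓❓❓⬛⬛⬜⬜⬜⬜⬜⬛
❓❓❓⬛⬛⬜⬜⬜⬜⬜⬛
❓❓❓❓❓❓❓❓❓❓❓
❓❓❓❓❓❓❓❓❓❓❓
❓❓❓❓❓❓❓❓❓❓❓

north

❓❓❓❓❓❓❓❓❓❓❓
❓❓❓❓⬛⬛⬛⬜⬜❓❓
❓❓⬜⬜⬜⬛⬛⬜⬜❓❓
❓❓⬜⬜⬜⬛⬜⬜⬜⬜⬛
❓❓⬜⬜⬜⬜⬜⬜📦⬜⬜
❓❓⬜📦⬜🔴⬜⬜⬜⬜⬛
❓❓⬛⬛⬛⬜⬜⬜⬜⬜⬛
❓❓❓⬛⬛⬜⬜⬜⬜⬜⬛
❓❓❓⬛⬛⬜⬜⬜⬜⬜⬛
❓❓❓❓❓❓❓❓❓❓❓
❓❓❓❓❓❓❓❓❓❓❓

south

❓❓❓❓⬛⬛⬛⬜⬜❓❓
❓❓⬜⬜⬜⬛⬛⬜⬜❓❓
❓❓⬜⬜⬜⬛⬜⬜⬜⬜⬛
❓❓⬜⬜⬜⬜⬜⬜📦⬜⬜
❓❓⬜📦⬜⬜⬜⬜⬜⬜⬛
❓❓⬛⬛⬛🔴⬜⬜⬜⬜⬛
❓❓❓⬛⬛⬜⬜⬜⬜⬜⬛
❓❓❓⬛⬛⬜⬜⬜⬜⬜⬛
❓❓❓❓❓❓❓❓❓❓❓
❓❓❓❓❓❓❓❓❓❓❓
❓❓❓❓❓❓❓❓❓❓❓

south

❓❓⬜⬜⬜⬛⬛⬜⬜❓❓
❓❓⬜⬜⬜⬛⬜⬜⬜⬜⬛
❓❓⬜⬜⬜⬜⬜⬜📦⬜⬜
❓❓⬜📦⬜⬜⬜⬜⬜⬜⬛
❓❓⬛⬛⬛⬜⬜⬜⬜⬜⬛
❓❓❓⬛⬛🔴⬜⬜⬜⬜⬛
❓❓❓⬛⬛⬜⬜⬜⬜⬜⬛
❓❓❓⬛⬛⬜⬛⬛❓❓❓
❓❓❓❓❓❓❓❓❓❓❓
❓❓❓❓❓❓❓❓❓❓❓
❓❓❓❓❓❓❓❓❓❓❓

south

❓❓⬜⬜⬜⬛⬜⬜⬜⬜⬛
❓❓⬜⬜⬜⬜⬜⬜📦⬜⬜
❓❓⬜📦⬜⬜⬜⬜⬜⬜⬛
❓❓⬛⬛⬛⬜⬜⬜⬜⬜⬛
❓❓❓⬛⬛⬜⬜⬜⬜⬜⬛
❓❓❓⬛⬛🔴⬜⬜⬜⬜⬛
❓❓❓⬛⬛⬜⬛⬛❓❓❓
❓❓❓⬜⬜⬜⬜⬜❓❓❓
❓❓❓❓❓❓❓❓❓❓❓
❓❓❓❓❓❓❓❓❓❓❓
❓❓❓❓❓❓❓❓❓❓❓

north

❓❓⬜⬜⬜⬛⬛⬜⬜❓❓
❓❓⬜⬜⬜⬛⬜⬜⬜⬜⬛
❓❓⬜⬜⬜⬜⬜⬜📦⬜⬜
❓❓⬜📦⬜⬜⬜⬜⬜⬜⬛
❓❓⬛⬛⬛⬜⬜⬜⬜⬜⬛
❓❓❓⬛⬛🔴⬜⬜⬜⬜⬛
❓❓❓⬛⬛⬜⬜⬜⬜⬜⬛
❓❓❓⬛⬛⬜⬛⬛❓❓❓
❓❓❓⬜⬜⬜⬜⬜❓❓❓
❓❓❓❓❓❓❓❓❓❓❓
❓❓❓❓❓❓❓❓❓❓❓

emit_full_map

❓❓⬛⬛⬛⬜⬜❓❓
⬜⬜⬜⬛⬛⬜⬜❓❓
⬜⬜⬜⬛⬜⬜⬜⬜⬛
⬜⬜⬜⬜⬜⬜📦⬜⬜
⬜📦⬜⬜⬜⬜⬜⬜⬛
⬛⬛⬛⬜⬜⬜⬜⬜⬛
❓⬛⬛🔴⬜⬜⬜⬜⬛
❓⬛⬛⬜⬜⬜⬜⬜⬛
❓⬛⬛⬜⬛⬛❓❓❓
❓⬜⬜⬜⬜⬜❓❓❓


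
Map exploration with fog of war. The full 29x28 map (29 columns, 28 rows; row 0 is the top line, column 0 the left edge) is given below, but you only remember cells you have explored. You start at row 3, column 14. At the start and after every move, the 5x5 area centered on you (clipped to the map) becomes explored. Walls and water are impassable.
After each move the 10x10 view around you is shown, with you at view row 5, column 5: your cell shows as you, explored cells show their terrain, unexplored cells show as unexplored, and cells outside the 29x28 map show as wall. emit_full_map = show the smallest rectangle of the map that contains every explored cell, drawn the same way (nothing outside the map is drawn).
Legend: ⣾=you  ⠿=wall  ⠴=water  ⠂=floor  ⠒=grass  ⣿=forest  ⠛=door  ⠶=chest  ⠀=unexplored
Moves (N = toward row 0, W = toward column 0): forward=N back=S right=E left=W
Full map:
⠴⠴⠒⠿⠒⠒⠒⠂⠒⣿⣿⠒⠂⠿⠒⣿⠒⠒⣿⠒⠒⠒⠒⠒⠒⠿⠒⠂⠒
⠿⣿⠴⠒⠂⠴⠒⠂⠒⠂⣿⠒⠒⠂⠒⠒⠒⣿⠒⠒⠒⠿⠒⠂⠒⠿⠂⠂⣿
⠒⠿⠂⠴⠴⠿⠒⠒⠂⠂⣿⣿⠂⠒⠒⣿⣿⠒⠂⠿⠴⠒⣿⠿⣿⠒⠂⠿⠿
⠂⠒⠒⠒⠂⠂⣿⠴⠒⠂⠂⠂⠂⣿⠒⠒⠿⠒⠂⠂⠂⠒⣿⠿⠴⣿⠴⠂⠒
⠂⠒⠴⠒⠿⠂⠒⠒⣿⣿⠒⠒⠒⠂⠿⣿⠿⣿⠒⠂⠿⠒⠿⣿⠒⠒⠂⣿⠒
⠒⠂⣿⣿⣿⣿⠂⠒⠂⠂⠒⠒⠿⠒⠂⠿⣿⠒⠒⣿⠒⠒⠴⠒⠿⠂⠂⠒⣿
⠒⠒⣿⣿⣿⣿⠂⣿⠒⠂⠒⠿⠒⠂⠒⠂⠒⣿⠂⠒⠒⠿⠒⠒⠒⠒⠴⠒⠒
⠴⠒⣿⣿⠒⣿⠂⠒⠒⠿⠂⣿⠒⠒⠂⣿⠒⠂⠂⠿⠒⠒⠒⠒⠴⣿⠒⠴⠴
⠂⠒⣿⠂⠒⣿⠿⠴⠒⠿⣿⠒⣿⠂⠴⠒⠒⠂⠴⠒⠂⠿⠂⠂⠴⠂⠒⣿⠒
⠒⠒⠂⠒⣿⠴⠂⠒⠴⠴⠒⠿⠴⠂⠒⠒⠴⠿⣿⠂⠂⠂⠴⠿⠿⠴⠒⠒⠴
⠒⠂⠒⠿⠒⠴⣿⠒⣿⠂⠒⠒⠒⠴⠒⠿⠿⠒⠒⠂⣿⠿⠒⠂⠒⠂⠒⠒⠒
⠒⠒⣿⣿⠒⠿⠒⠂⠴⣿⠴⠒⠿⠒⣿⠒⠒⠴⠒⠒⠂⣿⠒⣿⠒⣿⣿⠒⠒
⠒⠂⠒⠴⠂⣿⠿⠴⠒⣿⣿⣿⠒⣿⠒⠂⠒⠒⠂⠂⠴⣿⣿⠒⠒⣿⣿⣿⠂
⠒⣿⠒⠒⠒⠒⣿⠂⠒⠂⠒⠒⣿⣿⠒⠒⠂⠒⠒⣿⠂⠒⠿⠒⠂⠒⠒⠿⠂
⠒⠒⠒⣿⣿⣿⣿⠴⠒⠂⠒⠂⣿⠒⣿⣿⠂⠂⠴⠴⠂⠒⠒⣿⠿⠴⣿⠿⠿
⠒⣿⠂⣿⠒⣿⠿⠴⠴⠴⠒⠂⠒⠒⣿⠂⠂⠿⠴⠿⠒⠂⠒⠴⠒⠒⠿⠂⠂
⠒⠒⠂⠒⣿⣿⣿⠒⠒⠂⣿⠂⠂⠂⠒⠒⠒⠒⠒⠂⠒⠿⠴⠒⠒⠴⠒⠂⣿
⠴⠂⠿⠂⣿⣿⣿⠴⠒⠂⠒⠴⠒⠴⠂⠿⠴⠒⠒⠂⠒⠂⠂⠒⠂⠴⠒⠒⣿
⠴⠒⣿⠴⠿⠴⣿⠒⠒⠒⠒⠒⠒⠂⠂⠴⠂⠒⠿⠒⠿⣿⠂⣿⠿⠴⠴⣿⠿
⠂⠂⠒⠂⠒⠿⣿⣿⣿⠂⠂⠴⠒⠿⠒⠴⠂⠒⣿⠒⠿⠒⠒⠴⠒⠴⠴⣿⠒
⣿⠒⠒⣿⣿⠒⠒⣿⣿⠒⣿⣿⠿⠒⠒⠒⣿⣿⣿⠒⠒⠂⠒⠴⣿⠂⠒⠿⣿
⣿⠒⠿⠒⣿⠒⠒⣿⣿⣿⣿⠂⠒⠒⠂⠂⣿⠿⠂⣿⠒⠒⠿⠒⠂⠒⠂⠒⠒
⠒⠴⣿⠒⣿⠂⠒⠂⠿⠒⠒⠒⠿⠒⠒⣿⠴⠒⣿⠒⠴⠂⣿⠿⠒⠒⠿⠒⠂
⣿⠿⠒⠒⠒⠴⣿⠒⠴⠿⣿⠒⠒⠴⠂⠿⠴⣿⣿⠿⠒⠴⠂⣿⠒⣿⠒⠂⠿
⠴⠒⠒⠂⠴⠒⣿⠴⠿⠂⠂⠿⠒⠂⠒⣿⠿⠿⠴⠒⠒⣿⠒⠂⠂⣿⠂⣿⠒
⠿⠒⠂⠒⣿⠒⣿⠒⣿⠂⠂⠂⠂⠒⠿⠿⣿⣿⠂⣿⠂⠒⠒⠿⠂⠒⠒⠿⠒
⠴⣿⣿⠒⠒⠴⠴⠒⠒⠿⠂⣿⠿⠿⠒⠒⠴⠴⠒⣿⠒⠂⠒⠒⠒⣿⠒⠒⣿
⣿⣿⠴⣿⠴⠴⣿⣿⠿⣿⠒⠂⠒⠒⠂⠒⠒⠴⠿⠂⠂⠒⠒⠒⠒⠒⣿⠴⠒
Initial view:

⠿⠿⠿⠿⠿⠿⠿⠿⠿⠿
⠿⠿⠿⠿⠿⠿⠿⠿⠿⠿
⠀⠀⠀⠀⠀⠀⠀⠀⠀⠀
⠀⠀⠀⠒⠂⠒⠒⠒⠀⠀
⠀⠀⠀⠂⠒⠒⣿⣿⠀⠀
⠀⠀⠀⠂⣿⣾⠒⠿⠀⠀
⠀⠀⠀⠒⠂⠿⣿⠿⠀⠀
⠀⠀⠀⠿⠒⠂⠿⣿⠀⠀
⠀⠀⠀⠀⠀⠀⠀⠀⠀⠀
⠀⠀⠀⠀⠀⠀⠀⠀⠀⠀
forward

⠿⠿⠿⠿⠿⠿⠿⠿⠿⠿
⠿⠿⠿⠿⠿⠿⠿⠿⠿⠿
⠿⠿⠿⠿⠿⠿⠿⠿⠿⠿
⠀⠀⠀⠂⠿⠒⣿⠒⠀⠀
⠀⠀⠀⠒⠂⠒⠒⠒⠀⠀
⠀⠀⠀⠂⠒⣾⣿⣿⠀⠀
⠀⠀⠀⠂⣿⠒⠒⠿⠀⠀
⠀⠀⠀⠒⠂⠿⣿⠿⠀⠀
⠀⠀⠀⠿⠒⠂⠿⣿⠀⠀
⠀⠀⠀⠀⠀⠀⠀⠀⠀⠀

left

⠿⠿⠿⠿⠿⠿⠿⠿⠿⠿
⠿⠿⠿⠿⠿⠿⠿⠿⠿⠿
⠿⠿⠿⠿⠿⠿⠿⠿⠿⠿
⠀⠀⠀⠒⠂⠿⠒⣿⠒⠀
⠀⠀⠀⠒⠒⠂⠒⠒⠒⠀
⠀⠀⠀⣿⠂⣾⠒⣿⣿⠀
⠀⠀⠀⠂⠂⣿⠒⠒⠿⠀
⠀⠀⠀⠒⠒⠂⠿⣿⠿⠀
⠀⠀⠀⠀⠿⠒⠂⠿⣿⠀
⠀⠀⠀⠀⠀⠀⠀⠀⠀⠀

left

⠿⠿⠿⠿⠿⠿⠿⠿⠿⠿
⠿⠿⠿⠿⠿⠿⠿⠿⠿⠿
⠿⠿⠿⠿⠿⠿⠿⠿⠿⠿
⠀⠀⠀⣿⠒⠂⠿⠒⣿⠒
⠀⠀⠀⣿⠒⠒⠂⠒⠒⠒
⠀⠀⠀⣿⣿⣾⠒⠒⣿⣿
⠀⠀⠀⠂⠂⠂⣿⠒⠒⠿
⠀⠀⠀⠒⠒⠒⠂⠿⣿⠿
⠀⠀⠀⠀⠀⠿⠒⠂⠿⣿
⠀⠀⠀⠀⠀⠀⠀⠀⠀⠀

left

⠿⠿⠿⠿⠿⠿⠿⠿⠿⠿
⠿⠿⠿⠿⠿⠿⠿⠿⠿⠿
⠿⠿⠿⠿⠿⠿⠿⠿⠿⠿
⠀⠀⠀⣿⣿⠒⠂⠿⠒⣿
⠀⠀⠀⠂⣿⠒⠒⠂⠒⠒
⠀⠀⠀⠂⣿⣾⠂⠒⠒⣿
⠀⠀⠀⠂⠂⠂⠂⣿⠒⠒
⠀⠀⠀⣿⠒⠒⠒⠂⠿⣿
⠀⠀⠀⠀⠀⠀⠿⠒⠂⠿
⠀⠀⠀⠀⠀⠀⠀⠀⠀⠀

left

⠿⠿⠿⠿⠿⠿⠿⠿⠿⠿
⠿⠿⠿⠿⠿⠿⠿⠿⠿⠿
⠿⠿⠿⠿⠿⠿⠿⠿⠿⠿
⠀⠀⠀⠒⣿⣿⠒⠂⠿⠒
⠀⠀⠀⠒⠂⣿⠒⠒⠂⠒
⠀⠀⠀⠂⠂⣾⣿⠂⠒⠒
⠀⠀⠀⠒⠂⠂⠂⠂⣿⠒
⠀⠀⠀⣿⣿⠒⠒⠒⠂⠿
⠀⠀⠀⠀⠀⠀⠀⠿⠒⠂
⠀⠀⠀⠀⠀⠀⠀⠀⠀⠀

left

⠿⠿⠿⠿⠿⠿⠿⠿⠿⠿
⠿⠿⠿⠿⠿⠿⠿⠿⠿⠿
⠿⠿⠿⠿⠿⠿⠿⠿⠿⠿
⠀⠀⠀⠂⠒⣿⣿⠒⠂⠿
⠀⠀⠀⠂⠒⠂⣿⠒⠒⠂
⠀⠀⠀⠒⠂⣾⣿⣿⠂⠒
⠀⠀⠀⠴⠒⠂⠂⠂⠂⣿
⠀⠀⠀⠒⣿⣿⠒⠒⠒⠂
⠀⠀⠀⠀⠀⠀⠀⠀⠿⠒
⠀⠀⠀⠀⠀⠀⠀⠀⠀⠀

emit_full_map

⠂⠒⣿⣿⠒⠂⠿⠒⣿⠒
⠂⠒⠂⣿⠒⠒⠂⠒⠒⠒
⠒⠂⣾⣿⣿⠂⠒⠒⣿⣿
⠴⠒⠂⠂⠂⠂⣿⠒⠒⠿
⠒⣿⣿⠒⠒⠒⠂⠿⣿⠿
⠀⠀⠀⠀⠀⠿⠒⠂⠿⣿

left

⠿⠿⠿⠿⠿⠿⠿⠿⠿⠿
⠿⠿⠿⠿⠿⠿⠿⠿⠿⠿
⠿⠿⠿⠿⠿⠿⠿⠿⠿⠿
⠀⠀⠀⠒⠂⠒⣿⣿⠒⠂
⠀⠀⠀⠒⠂⠒⠂⣿⠒⠒
⠀⠀⠀⠒⠒⣾⠂⣿⣿⠂
⠀⠀⠀⣿⠴⠒⠂⠂⠂⠂
⠀⠀⠀⠒⠒⣿⣿⠒⠒⠒
⠀⠀⠀⠀⠀⠀⠀⠀⠀⠿
⠀⠀⠀⠀⠀⠀⠀⠀⠀⠀

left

⠿⠿⠿⠿⠿⠿⠿⠿⠿⠿
⠿⠿⠿⠿⠿⠿⠿⠿⠿⠿
⠿⠿⠿⠿⠿⠿⠿⠿⠿⠿
⠀⠀⠀⠒⠒⠂⠒⣿⣿⠒
⠀⠀⠀⠴⠒⠂⠒⠂⣿⠒
⠀⠀⠀⠿⠒⣾⠂⠂⣿⣿
⠀⠀⠀⠂⣿⠴⠒⠂⠂⠂
⠀⠀⠀⠂⠒⠒⣿⣿⠒⠒
⠀⠀⠀⠀⠀⠀⠀⠀⠀⠀
⠀⠀⠀⠀⠀⠀⠀⠀⠀⠀

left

⠿⠿⠿⠿⠿⠿⠿⠿⠿⠿
⠿⠿⠿⠿⠿⠿⠿⠿⠿⠿
⠿⠿⠿⠿⠿⠿⠿⠿⠿⠿
⠀⠀⠀⠒⠒⠒⠂⠒⣿⣿
⠀⠀⠀⠂⠴⠒⠂⠒⠂⣿
⠀⠀⠀⠴⠿⣾⠒⠂⠂⣿
⠀⠀⠀⠂⠂⣿⠴⠒⠂⠂
⠀⠀⠀⠿⠂⠒⠒⣿⣿⠒
⠀⠀⠀⠀⠀⠀⠀⠀⠀⠀
⠀⠀⠀⠀⠀⠀⠀⠀⠀⠀

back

⠿⠿⠿⠿⠿⠿⠿⠿⠿⠿
⠿⠿⠿⠿⠿⠿⠿⠿⠿⠿
⠀⠀⠀⠒⠒⠒⠂⠒⣿⣿
⠀⠀⠀⠂⠴⠒⠂⠒⠂⣿
⠀⠀⠀⠴⠿⠒⠒⠂⠂⣿
⠀⠀⠀⠂⠂⣾⠴⠒⠂⠂
⠀⠀⠀⠿⠂⠒⠒⣿⣿⠒
⠀⠀⠀⣿⣿⠂⠒⠂⠀⠀
⠀⠀⠀⠀⠀⠀⠀⠀⠀⠀
⠀⠀⠀⠀⠀⠀⠀⠀⠀⠀

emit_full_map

⠒⠒⠒⠂⠒⣿⣿⠒⠂⠿⠒⣿⠒
⠂⠴⠒⠂⠒⠂⣿⠒⠒⠂⠒⠒⠒
⠴⠿⠒⠒⠂⠂⣿⣿⠂⠒⠒⣿⣿
⠂⠂⣾⠴⠒⠂⠂⠂⠂⣿⠒⠒⠿
⠿⠂⠒⠒⣿⣿⠒⠒⠒⠂⠿⣿⠿
⣿⣿⠂⠒⠂⠀⠀⠀⠿⠒⠂⠿⣿

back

⠿⠿⠿⠿⠿⠿⠿⠿⠿⠿
⠀⠀⠀⠒⠒⠒⠂⠒⣿⣿
⠀⠀⠀⠂⠴⠒⠂⠒⠂⣿
⠀⠀⠀⠴⠿⠒⠒⠂⠂⣿
⠀⠀⠀⠂⠂⣿⠴⠒⠂⠂
⠀⠀⠀⠿⠂⣾⠒⣿⣿⠒
⠀⠀⠀⣿⣿⠂⠒⠂⠀⠀
⠀⠀⠀⣿⣿⠂⣿⠒⠀⠀
⠀⠀⠀⠀⠀⠀⠀⠀⠀⠀
⠀⠀⠀⠀⠀⠀⠀⠀⠀⠀

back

⠀⠀⠀⠒⠒⠒⠂⠒⣿⣿
⠀⠀⠀⠂⠴⠒⠂⠒⠂⣿
⠀⠀⠀⠴⠿⠒⠒⠂⠂⣿
⠀⠀⠀⠂⠂⣿⠴⠒⠂⠂
⠀⠀⠀⠿⠂⠒⠒⣿⣿⠒
⠀⠀⠀⣿⣿⣾⠒⠂⠀⠀
⠀⠀⠀⣿⣿⠂⣿⠒⠀⠀
⠀⠀⠀⠒⣿⠂⠒⠒⠀⠀
⠀⠀⠀⠀⠀⠀⠀⠀⠀⠀
⠀⠀⠀⠀⠀⠀⠀⠀⠀⠀

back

⠀⠀⠀⠂⠴⠒⠂⠒⠂⣿
⠀⠀⠀⠴⠿⠒⠒⠂⠂⣿
⠀⠀⠀⠂⠂⣿⠴⠒⠂⠂
⠀⠀⠀⠿⠂⠒⠒⣿⣿⠒
⠀⠀⠀⣿⣿⠂⠒⠂⠀⠀
⠀⠀⠀⣿⣿⣾⣿⠒⠀⠀
⠀⠀⠀⠒⣿⠂⠒⠒⠀⠀
⠀⠀⠀⠒⣿⠿⠴⠒⠀⠀
⠀⠀⠀⠀⠀⠀⠀⠀⠀⠀
⠀⠀⠀⠀⠀⠀⠀⠀⠀⠀

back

⠀⠀⠀⠴⠿⠒⠒⠂⠂⣿
⠀⠀⠀⠂⠂⣿⠴⠒⠂⠂
⠀⠀⠀⠿⠂⠒⠒⣿⣿⠒
⠀⠀⠀⣿⣿⠂⠒⠂⠀⠀
⠀⠀⠀⣿⣿⠂⣿⠒⠀⠀
⠀⠀⠀⠒⣿⣾⠒⠒⠀⠀
⠀⠀⠀⠒⣿⠿⠴⠒⠀⠀
⠀⠀⠀⣿⠴⠂⠒⠴⠀⠀
⠀⠀⠀⠀⠀⠀⠀⠀⠀⠀
⠀⠀⠀⠀⠀⠀⠀⠀⠀⠀

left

⠀⠀⠀⠀⠴⠿⠒⠒⠂⠂
⠀⠀⠀⠀⠂⠂⣿⠴⠒⠂
⠀⠀⠀⠀⠿⠂⠒⠒⣿⣿
⠀⠀⠀⣿⣿⣿⠂⠒⠂⠀
⠀⠀⠀⣿⣿⣿⠂⣿⠒⠀
⠀⠀⠀⣿⠒⣾⠂⠒⠒⠀
⠀⠀⠀⠂⠒⣿⠿⠴⠒⠀
⠀⠀⠀⠒⣿⠴⠂⠒⠴⠀
⠀⠀⠀⠀⠀⠀⠀⠀⠀⠀
⠀⠀⠀⠀⠀⠀⠀⠀⠀⠀

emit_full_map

⠀⠒⠒⠒⠂⠒⣿⣿⠒⠂⠿⠒⣿⠒
⠀⠂⠴⠒⠂⠒⠂⣿⠒⠒⠂⠒⠒⠒
⠀⠴⠿⠒⠒⠂⠂⣿⣿⠂⠒⠒⣿⣿
⠀⠂⠂⣿⠴⠒⠂⠂⠂⠂⣿⠒⠒⠿
⠀⠿⠂⠒⠒⣿⣿⠒⠒⠒⠂⠿⣿⠿
⣿⣿⣿⠂⠒⠂⠀⠀⠀⠿⠒⠂⠿⣿
⣿⣿⣿⠂⣿⠒⠀⠀⠀⠀⠀⠀⠀⠀
⣿⠒⣾⠂⠒⠒⠀⠀⠀⠀⠀⠀⠀⠀
⠂⠒⣿⠿⠴⠒⠀⠀⠀⠀⠀⠀⠀⠀
⠒⣿⠴⠂⠒⠴⠀⠀⠀⠀⠀⠀⠀⠀

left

⠿⠀⠀⠀⠀⠴⠿⠒⠒⠂
⠿⠀⠀⠀⠀⠂⠂⣿⠴⠒
⠿⠀⠀⠀⠀⠿⠂⠒⠒⣿
⠿⠀⠀⣿⣿⣿⣿⠂⠒⠂
⠿⠀⠀⣿⣿⣿⣿⠂⣿⠒
⠿⠀⠀⣿⣿⣾⣿⠂⠒⠒
⠿⠀⠀⣿⠂⠒⣿⠿⠴⠒
⠿⠀⠀⠂⠒⣿⠴⠂⠒⠴
⠿⠀⠀⠀⠀⠀⠀⠀⠀⠀
⠿⠀⠀⠀⠀⠀⠀⠀⠀⠀

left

⠿⠿⠀⠀⠀⠀⠴⠿⠒⠒
⠿⠿⠀⠀⠀⠀⠂⠂⣿⠴
⠿⠿⠀⠀⠀⠀⠿⠂⠒⠒
⠿⠿⠀⠂⣿⣿⣿⣿⠂⠒
⠿⠿⠀⠒⣿⣿⣿⣿⠂⣿
⠿⠿⠀⠒⣿⣾⠒⣿⠂⠒
⠿⠿⠀⠒⣿⠂⠒⣿⠿⠴
⠿⠿⠀⠒⠂⠒⣿⠴⠂⠒
⠿⠿⠀⠀⠀⠀⠀⠀⠀⠀
⠿⠿⠀⠀⠀⠀⠀⠀⠀⠀

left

⠿⠿⠿⠀⠀⠀⠀⠴⠿⠒
⠿⠿⠿⠀⠀⠀⠀⠂⠂⣿
⠿⠿⠿⠀⠀⠀⠀⠿⠂⠒
⠿⠿⠿⠒⠂⣿⣿⣿⣿⠂
⠿⠿⠿⠒⠒⣿⣿⣿⣿⠂
⠿⠿⠿⠴⠒⣾⣿⠒⣿⠂
⠿⠿⠿⠂⠒⣿⠂⠒⣿⠿
⠿⠿⠿⠒⠒⠂⠒⣿⠴⠂
⠿⠿⠿⠀⠀⠀⠀⠀⠀⠀
⠿⠿⠿⠀⠀⠀⠀⠀⠀⠀

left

⠿⠿⠿⠿⠀⠀⠀⠀⠴⠿
⠿⠿⠿⠿⠀⠀⠀⠀⠂⠂
⠿⠿⠿⠿⠀⠀⠀⠀⠿⠂
⠿⠿⠿⠿⠒⠂⣿⣿⣿⣿
⠿⠿⠿⠿⠒⠒⣿⣿⣿⣿
⠿⠿⠿⠿⠴⣾⣿⣿⠒⣿
⠿⠿⠿⠿⠂⠒⣿⠂⠒⣿
⠿⠿⠿⠿⠒⠒⠂⠒⣿⠴
⠿⠿⠿⠿⠀⠀⠀⠀⠀⠀
⠿⠿⠿⠿⠀⠀⠀⠀⠀⠀

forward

⠿⠿⠿⠿⠀⠀⠀⠀⠂⠴
⠿⠿⠿⠿⠀⠀⠀⠀⠴⠿
⠿⠿⠿⠿⠀⠀⠀⠀⠂⠂
⠿⠿⠿⠿⠂⠒⠴⠒⠿⠂
⠿⠿⠿⠿⠒⠂⣿⣿⣿⣿
⠿⠿⠿⠿⠒⣾⣿⣿⣿⣿
⠿⠿⠿⠿⠴⠒⣿⣿⠒⣿
⠿⠿⠿⠿⠂⠒⣿⠂⠒⣿
⠿⠿⠿⠿⠒⠒⠂⠒⣿⠴
⠿⠿⠿⠿⠀⠀⠀⠀⠀⠀

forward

⠿⠿⠿⠿⠀⠀⠀⠀⠒⠒
⠿⠿⠿⠿⠀⠀⠀⠀⠂⠴
⠿⠿⠿⠿⠀⠀⠀⠀⠴⠿
⠿⠿⠿⠿⠂⠒⠒⠒⠂⠂
⠿⠿⠿⠿⠂⠒⠴⠒⠿⠂
⠿⠿⠿⠿⠒⣾⣿⣿⣿⣿
⠿⠿⠿⠿⠒⠒⣿⣿⣿⣿
⠿⠿⠿⠿⠴⠒⣿⣿⠒⣿
⠿⠿⠿⠿⠂⠒⣿⠂⠒⣿
⠿⠿⠿⠿⠒⠒⠂⠒⣿⠴

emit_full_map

⠀⠀⠀⠀⠒⠒⠒⠂⠒⣿⣿⠒⠂⠿⠒⣿⠒
⠀⠀⠀⠀⠂⠴⠒⠂⠒⠂⣿⠒⠒⠂⠒⠒⠒
⠀⠀⠀⠀⠴⠿⠒⠒⠂⠂⣿⣿⠂⠒⠒⣿⣿
⠂⠒⠒⠒⠂⠂⣿⠴⠒⠂⠂⠂⠂⣿⠒⠒⠿
⠂⠒⠴⠒⠿⠂⠒⠒⣿⣿⠒⠒⠒⠂⠿⣿⠿
⠒⣾⣿⣿⣿⣿⠂⠒⠂⠀⠀⠀⠿⠒⠂⠿⣿
⠒⠒⣿⣿⣿⣿⠂⣿⠒⠀⠀⠀⠀⠀⠀⠀⠀
⠴⠒⣿⣿⠒⣿⠂⠒⠒⠀⠀⠀⠀⠀⠀⠀⠀
⠂⠒⣿⠂⠒⣿⠿⠴⠒⠀⠀⠀⠀⠀⠀⠀⠀
⠒⠒⠂⠒⣿⠴⠂⠒⠴⠀⠀⠀⠀⠀⠀⠀⠀

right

⠿⠿⠿⠀⠀⠀⠀⠒⠒⠒
⠿⠿⠿⠀⠀⠀⠀⠂⠴⠒
⠿⠿⠿⠀⠀⠀⠀⠴⠿⠒
⠿⠿⠿⠂⠒⠒⠒⠂⠂⣿
⠿⠿⠿⠂⠒⠴⠒⠿⠂⠒
⠿⠿⠿⠒⠂⣾⣿⣿⣿⠂
⠿⠿⠿⠒⠒⣿⣿⣿⣿⠂
⠿⠿⠿⠴⠒⣿⣿⠒⣿⠂
⠿⠿⠿⠂⠒⣿⠂⠒⣿⠿
⠿⠿⠿⠒⠒⠂⠒⣿⠴⠂

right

⠿⠿⠀⠀⠀⠀⠒⠒⠒⠂
⠿⠿⠀⠀⠀⠀⠂⠴⠒⠂
⠿⠿⠀⠀⠀⠀⠴⠿⠒⠒
⠿⠿⠂⠒⠒⠒⠂⠂⣿⠴
⠿⠿⠂⠒⠴⠒⠿⠂⠒⠒
⠿⠿⠒⠂⣿⣾⣿⣿⠂⠒
⠿⠿⠒⠒⣿⣿⣿⣿⠂⣿
⠿⠿⠴⠒⣿⣿⠒⣿⠂⠒
⠿⠿⠂⠒⣿⠂⠒⣿⠿⠴
⠿⠿⠒⠒⠂⠒⣿⠴⠂⠒

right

⠿⠀⠀⠀⠀⠒⠒⠒⠂⠒
⠿⠀⠀⠀⠀⠂⠴⠒⠂⠒
⠿⠀⠀⠀⠀⠴⠿⠒⠒⠂
⠿⠂⠒⠒⠒⠂⠂⣿⠴⠒
⠿⠂⠒⠴⠒⠿⠂⠒⠒⣿
⠿⠒⠂⣿⣿⣾⣿⠂⠒⠂
⠿⠒⠒⣿⣿⣿⣿⠂⣿⠒
⠿⠴⠒⣿⣿⠒⣿⠂⠒⠒
⠿⠂⠒⣿⠂⠒⣿⠿⠴⠒
⠿⠒⠒⠂⠒⣿⠴⠂⠒⠴

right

⠀⠀⠀⠀⠒⠒⠒⠂⠒⣿
⠀⠀⠀⠀⠂⠴⠒⠂⠒⠂
⠀⠀⠀⠀⠴⠿⠒⠒⠂⠂
⠂⠒⠒⠒⠂⠂⣿⠴⠒⠂
⠂⠒⠴⠒⠿⠂⠒⠒⣿⣿
⠒⠂⣿⣿⣿⣾⠂⠒⠂⠀
⠒⠒⣿⣿⣿⣿⠂⣿⠒⠀
⠴⠒⣿⣿⠒⣿⠂⠒⠒⠀
⠂⠒⣿⠂⠒⣿⠿⠴⠒⠀
⠒⠒⠂⠒⣿⠴⠂⠒⠴⠀

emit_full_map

⠀⠀⠀⠀⠒⠒⠒⠂⠒⣿⣿⠒⠂⠿⠒⣿⠒
⠀⠀⠀⠀⠂⠴⠒⠂⠒⠂⣿⠒⠒⠂⠒⠒⠒
⠀⠀⠀⠀⠴⠿⠒⠒⠂⠂⣿⣿⠂⠒⠒⣿⣿
⠂⠒⠒⠒⠂⠂⣿⠴⠒⠂⠂⠂⠂⣿⠒⠒⠿
⠂⠒⠴⠒⠿⠂⠒⠒⣿⣿⠒⠒⠒⠂⠿⣿⠿
⠒⠂⣿⣿⣿⣾⠂⠒⠂⠀⠀⠀⠿⠒⠂⠿⣿
⠒⠒⣿⣿⣿⣿⠂⣿⠒⠀⠀⠀⠀⠀⠀⠀⠀
⠴⠒⣿⣿⠒⣿⠂⠒⠒⠀⠀⠀⠀⠀⠀⠀⠀
⠂⠒⣿⠂⠒⣿⠿⠴⠒⠀⠀⠀⠀⠀⠀⠀⠀
⠒⠒⠂⠒⣿⠴⠂⠒⠴⠀⠀⠀⠀⠀⠀⠀⠀

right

⠀⠀⠀⠒⠒⠒⠂⠒⣿⣿
⠀⠀⠀⠂⠴⠒⠂⠒⠂⣿
⠀⠀⠀⠴⠿⠒⠒⠂⠂⣿
⠒⠒⠒⠂⠂⣿⠴⠒⠂⠂
⠒⠴⠒⠿⠂⠒⠒⣿⣿⠒
⠂⣿⣿⣿⣿⣾⠒⠂⠀⠀
⠒⣿⣿⣿⣿⠂⣿⠒⠀⠀
⠒⣿⣿⠒⣿⠂⠒⠒⠀⠀
⠒⣿⠂⠒⣿⠿⠴⠒⠀⠀
⠒⠂⠒⣿⠴⠂⠒⠴⠀⠀

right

⠀⠀⠒⠒⠒⠂⠒⣿⣿⠒
⠀⠀⠂⠴⠒⠂⠒⠂⣿⠒
⠀⠀⠴⠿⠒⠒⠂⠂⣿⣿
⠒⠒⠂⠂⣿⠴⠒⠂⠂⠂
⠴⠒⠿⠂⠒⠒⣿⣿⠒⠒
⣿⣿⣿⣿⠂⣾⠂⠂⠀⠀
⣿⣿⣿⣿⠂⣿⠒⠂⠀⠀
⣿⣿⠒⣿⠂⠒⠒⠿⠀⠀
⣿⠂⠒⣿⠿⠴⠒⠀⠀⠀
⠂⠒⣿⠴⠂⠒⠴⠀⠀⠀

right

⠀⠒⠒⠒⠂⠒⣿⣿⠒⠂
⠀⠂⠴⠒⠂⠒⠂⣿⠒⠒
⠀⠴⠿⠒⠒⠂⠂⣿⣿⠂
⠒⠂⠂⣿⠴⠒⠂⠂⠂⠂
⠒⠿⠂⠒⠒⣿⣿⠒⠒⠒
⣿⣿⣿⠂⠒⣾⠂⠒⠀⠿
⣿⣿⣿⠂⣿⠒⠂⠒⠀⠀
⣿⠒⣿⠂⠒⠒⠿⠂⠀⠀
⠂⠒⣿⠿⠴⠒⠀⠀⠀⠀
⠒⣿⠴⠂⠒⠴⠀⠀⠀⠀

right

⠒⠒⠒⠂⠒⣿⣿⠒⠂⠿
⠂⠴⠒⠂⠒⠂⣿⠒⠒⠂
⠴⠿⠒⠒⠂⠂⣿⣿⠂⠒
⠂⠂⣿⠴⠒⠂⠂⠂⠂⣿
⠿⠂⠒⠒⣿⣿⠒⠒⠒⠂
⣿⣿⠂⠒⠂⣾⠒⠒⠿⠒
⣿⣿⠂⣿⠒⠂⠒⠿⠀⠀
⠒⣿⠂⠒⠒⠿⠂⣿⠀⠀
⠒⣿⠿⠴⠒⠀⠀⠀⠀⠀
⣿⠴⠂⠒⠴⠀⠀⠀⠀⠀

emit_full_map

⠀⠀⠀⠀⠒⠒⠒⠂⠒⣿⣿⠒⠂⠿⠒⣿⠒
⠀⠀⠀⠀⠂⠴⠒⠂⠒⠂⣿⠒⠒⠂⠒⠒⠒
⠀⠀⠀⠀⠴⠿⠒⠒⠂⠂⣿⣿⠂⠒⠒⣿⣿
⠂⠒⠒⠒⠂⠂⣿⠴⠒⠂⠂⠂⠂⣿⠒⠒⠿
⠂⠒⠴⠒⠿⠂⠒⠒⣿⣿⠒⠒⠒⠂⠿⣿⠿
⠒⠂⣿⣿⣿⣿⠂⠒⠂⣾⠒⠒⠿⠒⠂⠿⣿
⠒⠒⣿⣿⣿⣿⠂⣿⠒⠂⠒⠿⠀⠀⠀⠀⠀
⠴⠒⣿⣿⠒⣿⠂⠒⠒⠿⠂⣿⠀⠀⠀⠀⠀
⠂⠒⣿⠂⠒⣿⠿⠴⠒⠀⠀⠀⠀⠀⠀⠀⠀
⠒⠒⠂⠒⣿⠴⠂⠒⠴⠀⠀⠀⠀⠀⠀⠀⠀

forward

⠿⠿⠿⠿⠿⠿⠿⠿⠿⠿
⠒⠒⠒⠂⠒⣿⣿⠒⠂⠿
⠂⠴⠒⠂⠒⠂⣿⠒⠒⠂
⠴⠿⠒⠒⠂⠂⣿⣿⠂⠒
⠂⠂⣿⠴⠒⠂⠂⠂⠂⣿
⠿⠂⠒⠒⣿⣾⠒⠒⠒⠂
⣿⣿⠂⠒⠂⠂⠒⠒⠿⠒
⣿⣿⠂⣿⠒⠂⠒⠿⠀⠀
⠒⣿⠂⠒⠒⠿⠂⣿⠀⠀
⠒⣿⠿⠴⠒⠀⠀⠀⠀⠀

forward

⠿⠿⠿⠿⠿⠿⠿⠿⠿⠿
⠿⠿⠿⠿⠿⠿⠿⠿⠿⠿
⠒⠒⠒⠂⠒⣿⣿⠒⠂⠿
⠂⠴⠒⠂⠒⠂⣿⠒⠒⠂
⠴⠿⠒⠒⠂⠂⣿⣿⠂⠒
⠂⠂⣿⠴⠒⣾⠂⠂⠂⣿
⠿⠂⠒⠒⣿⣿⠒⠒⠒⠂
⣿⣿⠂⠒⠂⠂⠒⠒⠿⠒
⣿⣿⠂⣿⠒⠂⠒⠿⠀⠀
⠒⣿⠂⠒⠒⠿⠂⣿⠀⠀

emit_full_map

⠀⠀⠀⠀⠒⠒⠒⠂⠒⣿⣿⠒⠂⠿⠒⣿⠒
⠀⠀⠀⠀⠂⠴⠒⠂⠒⠂⣿⠒⠒⠂⠒⠒⠒
⠀⠀⠀⠀⠴⠿⠒⠒⠂⠂⣿⣿⠂⠒⠒⣿⣿
⠂⠒⠒⠒⠂⠂⣿⠴⠒⣾⠂⠂⠂⣿⠒⠒⠿
⠂⠒⠴⠒⠿⠂⠒⠒⣿⣿⠒⠒⠒⠂⠿⣿⠿
⠒⠂⣿⣿⣿⣿⠂⠒⠂⠂⠒⠒⠿⠒⠂⠿⣿
⠒⠒⣿⣿⣿⣿⠂⣿⠒⠂⠒⠿⠀⠀⠀⠀⠀
⠴⠒⣿⣿⠒⣿⠂⠒⠒⠿⠂⣿⠀⠀⠀⠀⠀
⠂⠒⣿⠂⠒⣿⠿⠴⠒⠀⠀⠀⠀⠀⠀⠀⠀
⠒⠒⠂⠒⣿⠴⠂⠒⠴⠀⠀⠀⠀⠀⠀⠀⠀


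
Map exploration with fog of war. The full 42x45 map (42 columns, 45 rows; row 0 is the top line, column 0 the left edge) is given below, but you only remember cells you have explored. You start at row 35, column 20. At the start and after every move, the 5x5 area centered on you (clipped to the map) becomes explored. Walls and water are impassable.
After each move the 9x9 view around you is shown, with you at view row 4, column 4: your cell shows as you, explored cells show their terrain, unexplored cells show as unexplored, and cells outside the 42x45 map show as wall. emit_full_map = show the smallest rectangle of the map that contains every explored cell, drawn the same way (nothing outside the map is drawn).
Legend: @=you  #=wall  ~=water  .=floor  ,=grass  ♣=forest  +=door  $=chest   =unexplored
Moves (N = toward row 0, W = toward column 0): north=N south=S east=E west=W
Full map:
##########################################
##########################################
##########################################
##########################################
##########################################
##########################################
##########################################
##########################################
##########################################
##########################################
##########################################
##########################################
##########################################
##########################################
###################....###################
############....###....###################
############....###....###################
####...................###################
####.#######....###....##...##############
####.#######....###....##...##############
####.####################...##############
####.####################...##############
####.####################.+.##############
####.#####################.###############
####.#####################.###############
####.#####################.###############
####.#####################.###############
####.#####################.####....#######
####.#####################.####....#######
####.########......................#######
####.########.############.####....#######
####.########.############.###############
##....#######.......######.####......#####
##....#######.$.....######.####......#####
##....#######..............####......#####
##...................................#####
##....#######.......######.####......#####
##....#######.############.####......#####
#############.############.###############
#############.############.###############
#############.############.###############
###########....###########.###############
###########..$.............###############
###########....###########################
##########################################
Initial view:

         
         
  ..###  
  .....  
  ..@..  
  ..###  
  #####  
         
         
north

         
         
  ..###  
  ..###  
  ..@..  
  .....  
  ..###  
  #####  
         

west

         
         
  ...### 
  ...### 
  ..@... 
  ...... 
  ...### 
   ##### 
         

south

         
  ...### 
  ...### 
  ...... 
  ..@... 
  ...### 
  ###### 
         
         

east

         
 ...###  
 ...###  
 ......  
 ...@..  
 ...###  
 ######  
         
         

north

         
         
 ...###  
 ...###  
 ...@..  
 ......  
 ...###  
 ######  
         

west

         
         
  ...### 
  ...### 
  ..@... 
  ...... 
  ...### 
  ###### 
         

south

         
  ...### 
  ...### 
  ...... 
  ..@... 
  ...### 
  ###### 
         
         

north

         
         
  ...### 
  ...### 
  ..@... 
  ...... 
  ...### 
  ###### 
         
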